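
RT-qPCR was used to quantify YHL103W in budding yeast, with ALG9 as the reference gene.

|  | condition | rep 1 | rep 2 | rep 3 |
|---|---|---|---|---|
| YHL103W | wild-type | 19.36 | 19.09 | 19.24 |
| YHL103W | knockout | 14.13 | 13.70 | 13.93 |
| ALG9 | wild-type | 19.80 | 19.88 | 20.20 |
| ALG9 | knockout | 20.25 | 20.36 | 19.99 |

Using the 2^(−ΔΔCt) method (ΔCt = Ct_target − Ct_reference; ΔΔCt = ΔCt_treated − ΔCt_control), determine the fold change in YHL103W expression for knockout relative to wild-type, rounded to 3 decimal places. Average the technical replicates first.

Mean Ct: YHL103W wild-type 19.230; YHL103W knockout 13.920; ALG9 wild-type 19.960; ALG9 knockout 20.200
ΔCt(wild-type) = 19.230 − 19.960 = -0.730
ΔCt(knockout) = 13.920 − 20.200 = -6.280
ΔΔCt = -6.280 − (-0.730) = -5.550
Fold change = 2^(−(-5.550)) = 2^5.550 = 46.8507

46.851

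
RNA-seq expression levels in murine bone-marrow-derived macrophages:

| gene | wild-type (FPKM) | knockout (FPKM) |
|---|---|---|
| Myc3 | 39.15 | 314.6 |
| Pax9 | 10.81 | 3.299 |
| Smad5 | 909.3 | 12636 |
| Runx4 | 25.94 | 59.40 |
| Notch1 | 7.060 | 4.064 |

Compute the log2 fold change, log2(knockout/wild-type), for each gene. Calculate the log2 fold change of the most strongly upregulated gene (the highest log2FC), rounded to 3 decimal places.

log2(314.6/39.15) = 3.006  (Myc3)
log2(3.299/10.81) = -1.712  (Pax9)
log2(12636/909.3) = 3.797  (Smad5)
log2(59.40/25.94) = 1.195  (Runx4)
log2(4.064/7.060) = -0.797  (Notch1)
Smad5 is most strongly upregulated.

3.797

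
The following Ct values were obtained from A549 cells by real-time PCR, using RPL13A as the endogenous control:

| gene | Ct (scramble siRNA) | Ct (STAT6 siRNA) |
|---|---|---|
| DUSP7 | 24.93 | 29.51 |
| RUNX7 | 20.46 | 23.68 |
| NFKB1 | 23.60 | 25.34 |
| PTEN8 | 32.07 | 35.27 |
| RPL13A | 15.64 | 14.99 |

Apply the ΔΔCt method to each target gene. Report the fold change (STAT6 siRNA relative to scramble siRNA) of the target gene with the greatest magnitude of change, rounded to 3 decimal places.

0.027

DUSP7: ΔΔCt = (29.51−14.99) − (24.93−15.64) = 14.52 − 9.29 = 5.23; fold change = 2^-5.23 = 0.027
RUNX7: ΔΔCt = (23.68−14.99) − (20.46−15.64) = 8.69 − 4.82 = 3.87; fold change = 2^-3.87 = 0.068
NFKB1: ΔΔCt = (25.34−14.99) − (23.60−15.64) = 10.35 − 7.96 = 2.39; fold change = 2^-2.39 = 0.191
PTEN8: ΔΔCt = (35.27−14.99) − (32.07−15.64) = 20.28 − 16.43 = 3.85; fold change = 2^-3.85 = 0.069
DUSP7 has the largest |ΔΔCt| = 5.23.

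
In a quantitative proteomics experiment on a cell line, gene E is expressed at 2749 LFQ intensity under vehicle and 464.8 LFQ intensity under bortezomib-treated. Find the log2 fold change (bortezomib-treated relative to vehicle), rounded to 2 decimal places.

-2.56

Fold change = 464.8 / 2749 = 0.1691
log2(0.1691) = -2.564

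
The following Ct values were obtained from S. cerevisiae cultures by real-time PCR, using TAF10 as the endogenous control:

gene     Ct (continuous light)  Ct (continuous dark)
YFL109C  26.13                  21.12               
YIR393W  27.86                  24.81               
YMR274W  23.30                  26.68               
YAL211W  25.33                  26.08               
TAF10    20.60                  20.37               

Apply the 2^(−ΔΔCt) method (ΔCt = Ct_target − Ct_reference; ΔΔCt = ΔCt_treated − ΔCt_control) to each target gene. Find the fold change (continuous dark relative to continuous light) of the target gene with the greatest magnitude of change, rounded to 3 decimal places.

27.474

YFL109C: ΔΔCt = (21.12−20.37) − (26.13−20.60) = 0.75 − 5.53 = -4.78; fold change = 2^4.78 = 27.474
YIR393W: ΔΔCt = (24.81−20.37) − (27.86−20.60) = 4.44 − 7.26 = -2.82; fold change = 2^2.82 = 7.062
YMR274W: ΔΔCt = (26.68−20.37) − (23.30−20.60) = 6.31 − 2.70 = 3.61; fold change = 2^-3.61 = 0.082
YAL211W: ΔΔCt = (26.08−20.37) − (25.33−20.60) = 5.71 − 4.73 = 0.98; fold change = 2^-0.98 = 0.507
YFL109C has the largest |ΔΔCt| = 4.78.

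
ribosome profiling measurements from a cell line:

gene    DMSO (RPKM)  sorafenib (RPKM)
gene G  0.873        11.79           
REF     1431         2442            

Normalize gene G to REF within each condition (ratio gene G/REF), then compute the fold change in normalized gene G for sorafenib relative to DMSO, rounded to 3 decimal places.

7.914

gene G/REF (DMSO) = 0.873 / 1431 = 0.00061006
gene G/REF (sorafenib) = 11.79 / 2442 = 0.004828
Fold change = 0.004828 / 0.00061006 = 7.9140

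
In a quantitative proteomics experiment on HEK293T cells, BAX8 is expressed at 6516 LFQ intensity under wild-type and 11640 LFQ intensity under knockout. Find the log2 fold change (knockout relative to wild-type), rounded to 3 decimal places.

0.837

Fold change = 11640 / 6516 = 1.7864
log2(1.7864) = 0.8370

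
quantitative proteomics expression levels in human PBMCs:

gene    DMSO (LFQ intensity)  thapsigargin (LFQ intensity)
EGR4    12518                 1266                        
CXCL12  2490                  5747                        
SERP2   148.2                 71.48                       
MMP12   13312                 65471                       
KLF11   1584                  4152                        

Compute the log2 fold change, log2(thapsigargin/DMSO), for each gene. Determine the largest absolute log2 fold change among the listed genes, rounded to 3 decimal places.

log2(1266/12518) = -3.306  (EGR4)
log2(5747/2490) = 1.207  (CXCL12)
log2(71.48/148.2) = -1.052  (SERP2)
log2(65471/13312) = 2.298  (MMP12)
log2(4152/1584) = 1.390  (KLF11)
The largest magnitude belongs to EGR4.

3.306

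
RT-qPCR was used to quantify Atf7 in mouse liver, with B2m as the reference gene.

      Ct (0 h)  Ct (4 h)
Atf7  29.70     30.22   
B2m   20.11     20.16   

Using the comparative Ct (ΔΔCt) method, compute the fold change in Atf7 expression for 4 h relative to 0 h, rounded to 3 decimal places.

0.722

ΔCt(0 h) = 29.700 − 20.110 = 9.590
ΔCt(4 h) = 30.220 − 20.160 = 10.060
ΔΔCt = 10.060 − 9.590 = 0.470
Fold change = 2^(−0.470) = 0.7220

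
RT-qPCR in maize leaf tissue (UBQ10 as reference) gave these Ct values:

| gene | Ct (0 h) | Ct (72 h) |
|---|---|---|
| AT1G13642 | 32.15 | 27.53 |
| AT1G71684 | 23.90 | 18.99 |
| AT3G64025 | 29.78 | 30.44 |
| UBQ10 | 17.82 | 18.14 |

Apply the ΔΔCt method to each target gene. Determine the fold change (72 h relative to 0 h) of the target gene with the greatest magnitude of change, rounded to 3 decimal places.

AT1G13642: ΔΔCt = (27.53−18.14) − (32.15−17.82) = 9.39 − 14.33 = -4.94; fold change = 2^4.94 = 30.696
AT1G71684: ΔΔCt = (18.99−18.14) − (23.90−17.82) = 0.85 − 6.08 = -5.23; fold change = 2^5.23 = 37.531
AT3G64025: ΔΔCt = (30.44−18.14) − (29.78−17.82) = 12.30 − 11.96 = 0.34; fold change = 2^-0.34 = 0.790
AT1G71684 has the largest |ΔΔCt| = 5.23.

37.531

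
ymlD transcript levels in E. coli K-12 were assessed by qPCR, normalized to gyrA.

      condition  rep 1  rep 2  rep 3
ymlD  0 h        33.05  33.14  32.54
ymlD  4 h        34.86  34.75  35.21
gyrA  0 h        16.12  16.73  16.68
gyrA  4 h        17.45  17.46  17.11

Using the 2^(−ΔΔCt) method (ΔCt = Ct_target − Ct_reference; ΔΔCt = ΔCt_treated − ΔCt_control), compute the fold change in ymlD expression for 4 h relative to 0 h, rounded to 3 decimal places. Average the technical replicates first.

Mean Ct: ymlD 0 h 32.910; ymlD 4 h 34.940; gyrA 0 h 16.510; gyrA 4 h 17.340
ΔCt(0 h) = 32.910 − 16.510 = 16.400
ΔCt(4 h) = 34.940 − 17.340 = 17.600
ΔΔCt = 17.600 − 16.400 = 1.200
Fold change = 2^(−1.200) = 0.4353

0.435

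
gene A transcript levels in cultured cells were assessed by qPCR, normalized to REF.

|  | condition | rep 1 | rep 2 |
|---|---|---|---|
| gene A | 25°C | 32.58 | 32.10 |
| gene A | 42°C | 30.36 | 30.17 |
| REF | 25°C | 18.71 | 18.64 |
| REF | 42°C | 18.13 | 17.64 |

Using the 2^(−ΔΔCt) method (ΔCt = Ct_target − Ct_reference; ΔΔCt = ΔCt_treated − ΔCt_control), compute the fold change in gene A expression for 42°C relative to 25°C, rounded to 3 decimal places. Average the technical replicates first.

2.437

Mean Ct: gene A 25°C 32.340; gene A 42°C 30.265; REF 25°C 18.675; REF 42°C 17.885
ΔCt(25°C) = 32.340 − 18.675 = 13.665
ΔCt(42°C) = 30.265 − 17.885 = 12.380
ΔΔCt = 12.380 − 13.665 = -1.285
Fold change = 2^(−(-1.285)) = 2^1.285 = 2.4368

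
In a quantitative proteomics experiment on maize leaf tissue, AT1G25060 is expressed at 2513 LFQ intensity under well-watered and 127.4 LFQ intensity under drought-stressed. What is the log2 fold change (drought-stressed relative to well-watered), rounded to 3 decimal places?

Fold change = 127.4 / 2513 = 0.0507
log2(0.0507) = -4.3020

-4.302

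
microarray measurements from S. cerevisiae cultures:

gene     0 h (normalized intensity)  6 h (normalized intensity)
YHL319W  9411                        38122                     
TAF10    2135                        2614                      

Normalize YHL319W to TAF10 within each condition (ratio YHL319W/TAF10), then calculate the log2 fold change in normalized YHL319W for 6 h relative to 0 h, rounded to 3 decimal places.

1.726

YHL319W/TAF10 (0 h) = 9411 / 2135 = 4.408
YHL319W/TAF10 (6 h) = 38122 / 2614 = 14.584
Fold change = 14.584 / 4.408 = 3.3085
log2(3.3085) = 1.7262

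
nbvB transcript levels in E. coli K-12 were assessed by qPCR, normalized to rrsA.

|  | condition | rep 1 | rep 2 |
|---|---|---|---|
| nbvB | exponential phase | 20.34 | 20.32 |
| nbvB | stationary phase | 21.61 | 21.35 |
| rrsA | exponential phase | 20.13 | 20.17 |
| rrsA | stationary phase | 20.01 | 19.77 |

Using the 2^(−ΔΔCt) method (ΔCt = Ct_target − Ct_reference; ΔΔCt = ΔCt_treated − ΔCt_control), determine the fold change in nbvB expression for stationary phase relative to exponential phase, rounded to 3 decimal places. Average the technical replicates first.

Mean Ct: nbvB exponential phase 20.330; nbvB stationary phase 21.480; rrsA exponential phase 20.150; rrsA stationary phase 19.890
ΔCt(exponential phase) = 20.330 − 20.150 = 0.180
ΔCt(stationary phase) = 21.480 − 19.890 = 1.590
ΔΔCt = 1.590 − 0.180 = 1.410
Fold change = 2^(−1.410) = 0.3763

0.376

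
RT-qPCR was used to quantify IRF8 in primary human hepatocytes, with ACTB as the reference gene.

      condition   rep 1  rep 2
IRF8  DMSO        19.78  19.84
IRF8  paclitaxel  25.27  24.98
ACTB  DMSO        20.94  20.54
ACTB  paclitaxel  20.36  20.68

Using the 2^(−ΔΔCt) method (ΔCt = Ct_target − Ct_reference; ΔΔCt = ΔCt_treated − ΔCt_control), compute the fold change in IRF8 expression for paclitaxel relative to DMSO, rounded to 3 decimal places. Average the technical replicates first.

0.022

Mean Ct: IRF8 DMSO 19.810; IRF8 paclitaxel 25.125; ACTB DMSO 20.740; ACTB paclitaxel 20.520
ΔCt(DMSO) = 19.810 − 20.740 = -0.930
ΔCt(paclitaxel) = 25.125 − 20.520 = 4.605
ΔΔCt = 4.605 − (-0.930) = 5.535
Fold change = 2^(−5.535) = 0.0216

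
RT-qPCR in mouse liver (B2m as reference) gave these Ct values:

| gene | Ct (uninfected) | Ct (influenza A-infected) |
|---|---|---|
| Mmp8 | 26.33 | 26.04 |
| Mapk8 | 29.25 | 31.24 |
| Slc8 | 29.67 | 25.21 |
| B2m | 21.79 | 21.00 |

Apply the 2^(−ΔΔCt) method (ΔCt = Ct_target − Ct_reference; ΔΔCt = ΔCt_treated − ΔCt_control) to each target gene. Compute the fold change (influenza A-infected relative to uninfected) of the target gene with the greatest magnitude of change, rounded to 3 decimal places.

Mmp8: ΔΔCt = (26.04−21.00) − (26.33−21.79) = 5.04 − 4.54 = 0.50; fold change = 2^-0.50 = 0.707
Mapk8: ΔΔCt = (31.24−21.00) − (29.25−21.79) = 10.24 − 7.46 = 2.78; fold change = 2^-2.78 = 0.146
Slc8: ΔΔCt = (25.21−21.00) − (29.67−21.79) = 4.21 − 7.88 = -3.67; fold change = 2^3.67 = 12.729
Slc8 has the largest |ΔΔCt| = 3.67.

12.729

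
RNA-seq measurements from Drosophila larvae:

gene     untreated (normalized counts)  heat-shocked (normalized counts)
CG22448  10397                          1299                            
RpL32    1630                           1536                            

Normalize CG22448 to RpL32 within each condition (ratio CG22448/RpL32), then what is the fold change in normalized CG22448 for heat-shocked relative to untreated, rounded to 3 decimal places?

0.133

CG22448/RpL32 (untreated) = 10397 / 1630 = 6.3785
CG22448/RpL32 (heat-shocked) = 1299 / 1536 = 0.8457
Fold change = 0.8457 / 6.3785 = 0.1326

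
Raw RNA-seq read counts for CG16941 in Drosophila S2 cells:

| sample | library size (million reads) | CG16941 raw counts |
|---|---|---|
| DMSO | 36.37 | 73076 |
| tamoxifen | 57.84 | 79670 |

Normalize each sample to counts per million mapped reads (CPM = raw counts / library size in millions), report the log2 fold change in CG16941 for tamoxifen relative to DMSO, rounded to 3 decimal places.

CPM(DMSO) = 73076 / 36.37 = 2009.2384
CPM(tamoxifen) = 79670 / 57.84 = 1377.4205
Fold change = 1377.4205 / 2009.2384 = 0.68554
log2(0.68554) = -0.5447

-0.545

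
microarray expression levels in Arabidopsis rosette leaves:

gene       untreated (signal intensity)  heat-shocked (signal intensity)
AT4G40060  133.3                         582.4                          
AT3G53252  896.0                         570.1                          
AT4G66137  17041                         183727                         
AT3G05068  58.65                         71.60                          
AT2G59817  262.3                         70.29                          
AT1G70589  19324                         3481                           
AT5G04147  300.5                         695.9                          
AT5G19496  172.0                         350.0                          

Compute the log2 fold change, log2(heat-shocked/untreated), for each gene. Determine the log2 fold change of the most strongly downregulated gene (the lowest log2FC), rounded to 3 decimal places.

-2.473

log2(582.4/133.3) = 2.127  (AT4G40060)
log2(570.1/896.0) = -0.652  (AT3G53252)
log2(183727/17041) = 3.430  (AT4G66137)
log2(71.60/58.65) = 0.288  (AT3G05068)
log2(70.29/262.3) = -1.900  (AT2G59817)
log2(3481/19324) = -2.473  (AT1G70589)
log2(695.9/300.5) = 1.212  (AT5G04147)
log2(350.0/172.0) = 1.025  (AT5G19496)
AT1G70589 is most strongly downregulated.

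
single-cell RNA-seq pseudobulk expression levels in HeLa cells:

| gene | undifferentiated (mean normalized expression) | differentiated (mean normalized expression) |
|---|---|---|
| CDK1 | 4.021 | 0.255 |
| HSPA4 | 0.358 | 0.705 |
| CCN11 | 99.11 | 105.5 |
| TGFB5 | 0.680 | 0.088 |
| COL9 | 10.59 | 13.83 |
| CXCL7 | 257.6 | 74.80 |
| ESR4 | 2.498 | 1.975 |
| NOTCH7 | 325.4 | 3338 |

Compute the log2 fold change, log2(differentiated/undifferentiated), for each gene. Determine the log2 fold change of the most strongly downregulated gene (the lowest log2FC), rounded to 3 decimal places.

log2(0.255/4.021) = -3.979  (CDK1)
log2(0.705/0.358) = 0.978  (HSPA4)
log2(105.5/99.11) = 0.090  (CCN11)
log2(0.088/0.680) = -2.950  (TGFB5)
log2(13.83/10.59) = 0.385  (COL9)
log2(74.80/257.6) = -1.784  (CXCL7)
log2(1.975/2.498) = -0.339  (ESR4)
log2(3338/325.4) = 3.359  (NOTCH7)
CDK1 is most strongly downregulated.

-3.979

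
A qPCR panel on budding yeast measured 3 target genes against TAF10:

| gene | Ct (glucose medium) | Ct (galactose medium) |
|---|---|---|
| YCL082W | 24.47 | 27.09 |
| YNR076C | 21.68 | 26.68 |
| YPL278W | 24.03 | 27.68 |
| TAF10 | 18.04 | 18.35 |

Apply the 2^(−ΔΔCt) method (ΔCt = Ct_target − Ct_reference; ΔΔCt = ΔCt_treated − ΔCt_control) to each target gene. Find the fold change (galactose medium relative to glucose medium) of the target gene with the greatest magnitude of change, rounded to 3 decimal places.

YCL082W: ΔΔCt = (27.09−18.35) − (24.47−18.04) = 8.74 − 6.43 = 2.31; fold change = 2^-2.31 = 0.202
YNR076C: ΔΔCt = (26.68−18.35) − (21.68−18.04) = 8.33 − 3.64 = 4.69; fold change = 2^-4.69 = 0.039
YPL278W: ΔΔCt = (27.68−18.35) − (24.03−18.04) = 9.33 − 5.99 = 3.34; fold change = 2^-3.34 = 0.099
YNR076C has the largest |ΔΔCt| = 4.69.

0.039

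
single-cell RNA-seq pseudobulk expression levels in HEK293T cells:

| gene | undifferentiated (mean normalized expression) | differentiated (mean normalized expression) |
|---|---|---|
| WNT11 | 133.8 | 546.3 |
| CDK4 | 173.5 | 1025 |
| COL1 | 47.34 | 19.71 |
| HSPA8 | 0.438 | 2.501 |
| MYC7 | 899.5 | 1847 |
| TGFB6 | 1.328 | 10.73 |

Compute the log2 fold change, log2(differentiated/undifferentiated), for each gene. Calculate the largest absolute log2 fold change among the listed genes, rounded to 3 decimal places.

log2(546.3/133.8) = 2.030  (WNT11)
log2(1025/173.5) = 2.563  (CDK4)
log2(19.71/47.34) = -1.264  (COL1)
log2(2.501/0.438) = 2.514  (HSPA8)
log2(1847/899.5) = 1.038  (MYC7)
log2(10.73/1.328) = 3.014  (TGFB6)
The largest magnitude belongs to TGFB6.

3.014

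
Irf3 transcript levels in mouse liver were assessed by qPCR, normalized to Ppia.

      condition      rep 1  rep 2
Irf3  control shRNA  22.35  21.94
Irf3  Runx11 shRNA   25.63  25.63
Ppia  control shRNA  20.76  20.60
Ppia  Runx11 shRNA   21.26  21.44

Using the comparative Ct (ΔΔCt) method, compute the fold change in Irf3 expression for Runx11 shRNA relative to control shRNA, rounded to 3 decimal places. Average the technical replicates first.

0.142

Mean Ct: Irf3 control shRNA 22.145; Irf3 Runx11 shRNA 25.630; Ppia control shRNA 20.680; Ppia Runx11 shRNA 21.350
ΔCt(control shRNA) = 22.145 − 20.680 = 1.465
ΔCt(Runx11 shRNA) = 25.630 − 21.350 = 4.280
ΔΔCt = 4.280 − 1.465 = 2.815
Fold change = 2^(−2.815) = 0.1421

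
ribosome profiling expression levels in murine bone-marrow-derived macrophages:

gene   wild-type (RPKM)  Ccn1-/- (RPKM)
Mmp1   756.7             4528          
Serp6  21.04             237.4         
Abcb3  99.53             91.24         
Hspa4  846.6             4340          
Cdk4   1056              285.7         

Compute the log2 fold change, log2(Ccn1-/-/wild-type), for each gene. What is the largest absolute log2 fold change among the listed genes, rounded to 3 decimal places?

3.496

log2(4528/756.7) = 2.581  (Mmp1)
log2(237.4/21.04) = 3.496  (Serp6)
log2(91.24/99.53) = -0.125  (Abcb3)
log2(4340/846.6) = 2.358  (Hspa4)
log2(285.7/1056) = -1.886  (Cdk4)
The largest magnitude belongs to Serp6.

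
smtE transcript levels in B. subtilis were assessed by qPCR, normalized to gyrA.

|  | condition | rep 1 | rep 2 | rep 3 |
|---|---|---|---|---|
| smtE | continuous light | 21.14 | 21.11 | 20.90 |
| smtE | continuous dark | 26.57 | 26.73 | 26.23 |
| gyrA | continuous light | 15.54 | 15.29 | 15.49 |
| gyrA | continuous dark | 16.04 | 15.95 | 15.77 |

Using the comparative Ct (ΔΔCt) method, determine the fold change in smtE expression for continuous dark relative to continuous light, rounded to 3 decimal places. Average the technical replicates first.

Mean Ct: smtE continuous light 21.050; smtE continuous dark 26.510; gyrA continuous light 15.440; gyrA continuous dark 15.920
ΔCt(continuous light) = 21.050 − 15.440 = 5.610
ΔCt(continuous dark) = 26.510 − 15.920 = 10.590
ΔΔCt = 10.590 − 5.610 = 4.980
Fold change = 2^(−4.980) = 0.0317

0.032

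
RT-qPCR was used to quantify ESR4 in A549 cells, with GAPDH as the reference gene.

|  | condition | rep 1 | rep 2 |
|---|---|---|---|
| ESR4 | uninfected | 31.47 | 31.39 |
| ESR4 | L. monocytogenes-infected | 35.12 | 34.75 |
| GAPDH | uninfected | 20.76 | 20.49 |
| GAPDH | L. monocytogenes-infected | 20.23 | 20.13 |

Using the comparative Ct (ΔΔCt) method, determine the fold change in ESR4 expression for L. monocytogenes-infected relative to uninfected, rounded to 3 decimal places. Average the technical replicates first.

Mean Ct: ESR4 uninfected 31.430; ESR4 L. monocytogenes-infected 34.935; GAPDH uninfected 20.625; GAPDH L. monocytogenes-infected 20.180
ΔCt(uninfected) = 31.430 − 20.625 = 10.805
ΔCt(L. monocytogenes-infected) = 34.935 − 20.180 = 14.755
ΔΔCt = 14.755 − 10.805 = 3.950
Fold change = 2^(−3.950) = 0.0647

0.065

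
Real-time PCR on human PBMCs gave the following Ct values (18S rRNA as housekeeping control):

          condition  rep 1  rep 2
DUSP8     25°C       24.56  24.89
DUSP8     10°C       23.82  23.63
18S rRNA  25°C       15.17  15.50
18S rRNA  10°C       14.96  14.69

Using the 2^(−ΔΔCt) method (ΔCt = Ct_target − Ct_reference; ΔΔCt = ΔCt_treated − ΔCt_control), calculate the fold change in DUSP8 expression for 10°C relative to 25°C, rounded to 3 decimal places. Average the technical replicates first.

Mean Ct: DUSP8 25°C 24.725; DUSP8 10°C 23.725; 18S rRNA 25°C 15.335; 18S rRNA 10°C 14.825
ΔCt(25°C) = 24.725 − 15.335 = 9.390
ΔCt(10°C) = 23.725 − 14.825 = 8.900
ΔΔCt = 8.900 − 9.390 = -0.490
Fold change = 2^(−(-0.490)) = 2^0.490 = 1.4044

1.404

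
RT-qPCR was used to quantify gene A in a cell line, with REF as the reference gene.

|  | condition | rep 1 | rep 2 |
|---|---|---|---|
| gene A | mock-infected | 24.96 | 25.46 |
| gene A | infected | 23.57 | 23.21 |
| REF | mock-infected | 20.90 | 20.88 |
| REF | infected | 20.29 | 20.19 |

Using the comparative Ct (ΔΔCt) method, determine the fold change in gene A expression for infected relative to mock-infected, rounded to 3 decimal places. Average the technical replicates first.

Mean Ct: gene A mock-infected 25.210; gene A infected 23.390; REF mock-infected 20.890; REF infected 20.240
ΔCt(mock-infected) = 25.210 − 20.890 = 4.320
ΔCt(infected) = 23.390 − 20.240 = 3.150
ΔΔCt = 3.150 − 4.320 = -1.170
Fold change = 2^(−(-1.170)) = 2^1.170 = 2.2501

2.250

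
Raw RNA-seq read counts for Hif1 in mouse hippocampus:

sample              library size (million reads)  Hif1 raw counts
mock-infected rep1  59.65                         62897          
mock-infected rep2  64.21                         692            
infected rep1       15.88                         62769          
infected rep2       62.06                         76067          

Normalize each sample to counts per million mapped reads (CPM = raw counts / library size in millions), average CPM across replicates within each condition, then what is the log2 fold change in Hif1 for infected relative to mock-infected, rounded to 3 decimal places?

CPM(mock-infected rep1) = 62897 / 59.65 = 1054.4342
CPM(mock-infected rep2) = 692 / 64.21 = 10.7771
CPM(infected rep1) = 62769 / 15.88 = 3952.7078
CPM(infected rep2) = 76067 / 62.06 = 1225.7009
mean CPM(mock-infected) = 532.6057; mean CPM(infected) = 2589.2044
Fold change = 2589.2044 / 532.6057 = 4.86139
log2(4.86139) = 2.2814

2.281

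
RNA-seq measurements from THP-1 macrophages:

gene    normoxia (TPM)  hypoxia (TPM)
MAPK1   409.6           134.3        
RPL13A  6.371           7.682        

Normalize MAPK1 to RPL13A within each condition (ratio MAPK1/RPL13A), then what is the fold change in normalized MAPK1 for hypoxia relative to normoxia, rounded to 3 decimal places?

0.272

MAPK1/RPL13A (normoxia) = 409.6 / 6.371 = 64.291
MAPK1/RPL13A (hypoxia) = 134.3 / 7.682 = 17.482
Fold change = 17.482 / 64.291 = 0.2719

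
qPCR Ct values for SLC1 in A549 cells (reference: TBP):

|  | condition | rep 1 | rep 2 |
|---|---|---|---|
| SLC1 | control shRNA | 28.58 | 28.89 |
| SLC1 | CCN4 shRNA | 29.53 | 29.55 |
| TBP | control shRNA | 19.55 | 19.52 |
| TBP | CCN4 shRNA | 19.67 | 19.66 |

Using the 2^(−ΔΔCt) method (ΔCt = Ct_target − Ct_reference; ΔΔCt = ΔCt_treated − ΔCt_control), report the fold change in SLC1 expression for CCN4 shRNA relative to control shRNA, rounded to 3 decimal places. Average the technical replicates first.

Mean Ct: SLC1 control shRNA 28.735; SLC1 CCN4 shRNA 29.540; TBP control shRNA 19.535; TBP CCN4 shRNA 19.665
ΔCt(control shRNA) = 28.735 − 19.535 = 9.200
ΔCt(CCN4 shRNA) = 29.540 − 19.665 = 9.875
ΔΔCt = 9.875 − 9.200 = 0.675
Fold change = 2^(−0.675) = 0.6263

0.626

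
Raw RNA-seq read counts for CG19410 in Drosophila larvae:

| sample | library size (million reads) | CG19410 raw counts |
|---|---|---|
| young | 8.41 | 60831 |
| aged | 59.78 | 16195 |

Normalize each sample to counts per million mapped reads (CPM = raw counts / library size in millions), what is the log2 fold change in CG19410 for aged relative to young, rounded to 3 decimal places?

-4.739

CPM(young) = 60831 / 8.41 = 7233.1748
CPM(aged) = 16195 / 59.78 = 270.9100
Fold change = 270.9100 / 7233.1748 = 0.03745
log2(0.03745) = -4.7387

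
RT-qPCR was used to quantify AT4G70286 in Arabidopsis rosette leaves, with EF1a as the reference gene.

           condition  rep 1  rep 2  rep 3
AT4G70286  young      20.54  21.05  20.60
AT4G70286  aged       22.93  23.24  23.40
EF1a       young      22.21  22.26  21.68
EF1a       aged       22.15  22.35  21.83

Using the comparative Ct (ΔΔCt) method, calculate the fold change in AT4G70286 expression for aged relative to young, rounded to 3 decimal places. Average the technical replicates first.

0.189

Mean Ct: AT4G70286 young 20.730; AT4G70286 aged 23.190; EF1a young 22.050; EF1a aged 22.110
ΔCt(young) = 20.730 − 22.050 = -1.320
ΔCt(aged) = 23.190 − 22.110 = 1.080
ΔΔCt = 1.080 − (-1.320) = 2.400
Fold change = 2^(−2.400) = 0.1895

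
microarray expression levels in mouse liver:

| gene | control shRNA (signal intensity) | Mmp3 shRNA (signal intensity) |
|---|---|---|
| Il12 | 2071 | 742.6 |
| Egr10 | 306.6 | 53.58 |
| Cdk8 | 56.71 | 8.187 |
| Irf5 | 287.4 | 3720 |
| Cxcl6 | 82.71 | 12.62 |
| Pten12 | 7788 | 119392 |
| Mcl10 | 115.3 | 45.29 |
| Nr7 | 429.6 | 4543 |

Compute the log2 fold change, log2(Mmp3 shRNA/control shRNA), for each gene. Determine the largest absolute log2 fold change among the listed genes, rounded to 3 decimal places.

3.938

log2(742.6/2071) = -1.480  (Il12)
log2(53.58/306.6) = -2.517  (Egr10)
log2(8.187/56.71) = -2.792  (Cdk8)
log2(3720/287.4) = 3.694  (Irf5)
log2(12.62/82.71) = -2.712  (Cxcl6)
log2(119392/7788) = 3.938  (Pten12)
log2(45.29/115.3) = -1.348  (Mcl10)
log2(4543/429.6) = 3.403  (Nr7)
The largest magnitude belongs to Pten12.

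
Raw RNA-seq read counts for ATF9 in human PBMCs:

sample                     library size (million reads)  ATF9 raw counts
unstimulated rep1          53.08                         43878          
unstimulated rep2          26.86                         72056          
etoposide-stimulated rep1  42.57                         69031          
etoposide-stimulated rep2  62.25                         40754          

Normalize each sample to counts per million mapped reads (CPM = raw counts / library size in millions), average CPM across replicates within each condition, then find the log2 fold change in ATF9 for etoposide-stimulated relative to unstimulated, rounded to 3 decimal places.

-0.625

CPM(unstimulated rep1) = 43878 / 53.08 = 826.6390
CPM(unstimulated rep2) = 72056 / 26.86 = 2682.6508
CPM(etoposide-stimulated rep1) = 69031 / 42.57 = 1621.5880
CPM(etoposide-stimulated rep2) = 40754 / 62.25 = 654.6827
mean CPM(unstimulated) = 1754.6449; mean CPM(etoposide-stimulated) = 1138.1354
Fold change = 1138.1354 / 1754.6449 = 0.64864
log2(0.64864) = -0.6245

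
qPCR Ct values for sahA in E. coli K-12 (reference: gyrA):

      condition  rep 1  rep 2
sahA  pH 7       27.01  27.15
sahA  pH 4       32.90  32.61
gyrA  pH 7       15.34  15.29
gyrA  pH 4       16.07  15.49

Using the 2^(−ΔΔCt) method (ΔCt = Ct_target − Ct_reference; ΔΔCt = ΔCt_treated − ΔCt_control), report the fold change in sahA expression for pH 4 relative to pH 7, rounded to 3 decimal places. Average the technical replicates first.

0.027

Mean Ct: sahA pH 7 27.080; sahA pH 4 32.755; gyrA pH 7 15.315; gyrA pH 4 15.780
ΔCt(pH 7) = 27.080 − 15.315 = 11.765
ΔCt(pH 4) = 32.755 − 15.780 = 16.975
ΔΔCt = 16.975 − 11.765 = 5.210
Fold change = 2^(−5.210) = 0.0270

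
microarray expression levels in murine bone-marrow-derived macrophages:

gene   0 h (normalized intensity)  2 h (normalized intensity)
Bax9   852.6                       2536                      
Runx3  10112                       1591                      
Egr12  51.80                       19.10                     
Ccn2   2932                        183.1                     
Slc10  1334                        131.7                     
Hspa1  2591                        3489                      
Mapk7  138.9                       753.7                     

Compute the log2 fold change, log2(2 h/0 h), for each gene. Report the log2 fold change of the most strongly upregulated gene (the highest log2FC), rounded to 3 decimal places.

2.440

log2(2536/852.6) = 1.573  (Bax9)
log2(1591/10112) = -2.668  (Runx3)
log2(19.10/51.80) = -1.439  (Egr12)
log2(183.1/2932) = -4.001  (Ccn2)
log2(131.7/1334) = -3.340  (Slc10)
log2(3489/2591) = 0.429  (Hspa1)
log2(753.7/138.9) = 2.440  (Mapk7)
Mapk7 is most strongly upregulated.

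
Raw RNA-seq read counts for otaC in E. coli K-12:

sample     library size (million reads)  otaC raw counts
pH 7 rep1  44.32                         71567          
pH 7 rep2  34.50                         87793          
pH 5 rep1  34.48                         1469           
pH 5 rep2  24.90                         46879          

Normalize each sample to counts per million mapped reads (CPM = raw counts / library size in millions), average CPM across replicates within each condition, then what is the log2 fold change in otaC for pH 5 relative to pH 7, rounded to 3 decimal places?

-1.111

CPM(pH 7 rep1) = 71567 / 44.32 = 1614.7789
CPM(pH 7 rep2) = 87793 / 34.50 = 2544.7246
CPM(pH 5 rep1) = 1469 / 34.48 = 42.6044
CPM(pH 5 rep2) = 46879 / 24.90 = 1882.6908
mean CPM(pH 7) = 2079.7518; mean CPM(pH 5) = 962.6476
Fold change = 962.6476 / 2079.7518 = 0.46287
log2(0.46287) = -1.1113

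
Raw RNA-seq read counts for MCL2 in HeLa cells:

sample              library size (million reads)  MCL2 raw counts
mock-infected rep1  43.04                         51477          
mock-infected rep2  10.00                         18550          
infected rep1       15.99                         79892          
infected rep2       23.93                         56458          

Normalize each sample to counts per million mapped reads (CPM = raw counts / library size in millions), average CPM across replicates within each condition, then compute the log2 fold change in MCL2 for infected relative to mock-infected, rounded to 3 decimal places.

CPM(mock-infected rep1) = 51477 / 43.04 = 1196.0270
CPM(mock-infected rep2) = 18550 / 10.00 = 1855.0000
CPM(infected rep1) = 79892 / 15.99 = 4996.3727
CPM(infected rep2) = 56458 / 23.93 = 2359.2980
mean CPM(mock-infected) = 1525.5135; mean CPM(infected) = 3677.8353
Fold change = 3677.8353 / 1525.5135 = 2.41088
log2(2.41088) = 1.2696

1.270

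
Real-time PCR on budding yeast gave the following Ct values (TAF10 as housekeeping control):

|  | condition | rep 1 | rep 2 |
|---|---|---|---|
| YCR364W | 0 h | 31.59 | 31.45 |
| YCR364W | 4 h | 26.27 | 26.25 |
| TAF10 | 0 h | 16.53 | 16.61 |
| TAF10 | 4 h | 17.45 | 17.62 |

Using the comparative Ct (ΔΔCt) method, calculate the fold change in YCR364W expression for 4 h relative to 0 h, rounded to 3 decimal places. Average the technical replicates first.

74.802

Mean Ct: YCR364W 0 h 31.520; YCR364W 4 h 26.260; TAF10 0 h 16.570; TAF10 4 h 17.535
ΔCt(0 h) = 31.520 − 16.570 = 14.950
ΔCt(4 h) = 26.260 − 17.535 = 8.725
ΔΔCt = 8.725 − 14.950 = -6.225
Fold change = 2^(−(-6.225)) = 2^6.225 = 74.8017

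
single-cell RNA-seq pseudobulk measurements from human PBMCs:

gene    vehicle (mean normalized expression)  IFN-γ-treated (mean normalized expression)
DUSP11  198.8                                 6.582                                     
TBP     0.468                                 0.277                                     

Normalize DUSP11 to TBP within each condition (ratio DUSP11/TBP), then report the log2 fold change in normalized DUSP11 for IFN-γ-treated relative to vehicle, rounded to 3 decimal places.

DUSP11/TBP (vehicle) = 198.8 / 0.468 = 424.79
DUSP11/TBP (IFN-γ-treated) = 6.582 / 0.277 = 23.762
Fold change = 23.762 / 424.79 = 0.0559
log2(0.0559) = -4.1600

-4.160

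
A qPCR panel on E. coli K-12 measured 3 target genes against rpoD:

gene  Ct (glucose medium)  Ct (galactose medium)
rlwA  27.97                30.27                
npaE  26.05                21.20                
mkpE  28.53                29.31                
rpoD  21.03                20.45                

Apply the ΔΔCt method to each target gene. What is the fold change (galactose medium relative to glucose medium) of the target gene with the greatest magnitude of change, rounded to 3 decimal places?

19.293

rlwA: ΔΔCt = (30.27−20.45) − (27.97−21.03) = 9.82 − 6.94 = 2.88; fold change = 2^-2.88 = 0.136
npaE: ΔΔCt = (21.20−20.45) − (26.05−21.03) = 0.75 − 5.02 = -4.27; fold change = 2^4.27 = 19.293
mkpE: ΔΔCt = (29.31−20.45) − (28.53−21.03) = 8.86 − 7.50 = 1.36; fold change = 2^-1.36 = 0.390
npaE has the largest |ΔΔCt| = 4.27.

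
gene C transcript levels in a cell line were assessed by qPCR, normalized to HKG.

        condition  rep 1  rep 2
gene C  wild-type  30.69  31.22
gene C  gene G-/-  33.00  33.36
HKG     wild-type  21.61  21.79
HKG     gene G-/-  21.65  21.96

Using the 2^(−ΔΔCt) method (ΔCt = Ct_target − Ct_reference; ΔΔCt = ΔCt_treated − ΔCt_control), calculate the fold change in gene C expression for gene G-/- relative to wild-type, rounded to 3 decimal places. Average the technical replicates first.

Mean Ct: gene C wild-type 30.955; gene C gene G-/- 33.180; HKG wild-type 21.700; HKG gene G-/- 21.805
ΔCt(wild-type) = 30.955 − 21.700 = 9.255
ΔCt(gene G-/-) = 33.180 − 21.805 = 11.375
ΔΔCt = 11.375 − 9.255 = 2.120
Fold change = 2^(−2.120) = 0.2300

0.230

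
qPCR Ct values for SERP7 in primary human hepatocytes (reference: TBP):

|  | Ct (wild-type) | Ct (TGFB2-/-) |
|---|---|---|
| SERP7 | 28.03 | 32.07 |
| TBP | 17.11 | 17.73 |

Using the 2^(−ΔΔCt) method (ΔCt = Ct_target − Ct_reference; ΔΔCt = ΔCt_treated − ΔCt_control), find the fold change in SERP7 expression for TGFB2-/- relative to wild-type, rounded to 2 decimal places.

0.09

ΔCt(wild-type) = 28.030 − 17.110 = 10.920
ΔCt(TGFB2-/-) = 32.070 − 17.730 = 14.340
ΔΔCt = 14.340 − 10.920 = 3.420
Fold change = 2^(−3.420) = 0.093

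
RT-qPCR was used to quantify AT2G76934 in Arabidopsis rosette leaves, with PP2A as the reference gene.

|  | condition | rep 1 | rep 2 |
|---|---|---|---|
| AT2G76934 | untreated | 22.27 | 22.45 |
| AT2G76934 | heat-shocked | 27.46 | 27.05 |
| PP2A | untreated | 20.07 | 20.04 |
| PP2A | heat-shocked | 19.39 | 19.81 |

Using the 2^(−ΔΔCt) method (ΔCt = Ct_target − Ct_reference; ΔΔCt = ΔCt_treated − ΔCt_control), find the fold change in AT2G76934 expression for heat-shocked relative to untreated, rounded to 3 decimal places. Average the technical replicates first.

0.025

Mean Ct: AT2G76934 untreated 22.360; AT2G76934 heat-shocked 27.255; PP2A untreated 20.055; PP2A heat-shocked 19.600
ΔCt(untreated) = 22.360 − 20.055 = 2.305
ΔCt(heat-shocked) = 27.255 − 19.600 = 7.655
ΔΔCt = 7.655 − 2.305 = 5.350
Fold change = 2^(−5.350) = 0.0245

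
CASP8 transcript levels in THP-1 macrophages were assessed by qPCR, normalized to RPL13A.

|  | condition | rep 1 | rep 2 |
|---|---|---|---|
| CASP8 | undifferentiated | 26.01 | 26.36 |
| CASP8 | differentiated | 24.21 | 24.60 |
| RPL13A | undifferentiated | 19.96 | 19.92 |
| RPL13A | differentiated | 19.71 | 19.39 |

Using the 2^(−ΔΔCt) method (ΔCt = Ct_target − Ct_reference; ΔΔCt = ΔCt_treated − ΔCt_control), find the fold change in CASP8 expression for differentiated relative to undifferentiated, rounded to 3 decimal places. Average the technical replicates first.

2.621

Mean Ct: CASP8 undifferentiated 26.185; CASP8 differentiated 24.405; RPL13A undifferentiated 19.940; RPL13A differentiated 19.550
ΔCt(undifferentiated) = 26.185 − 19.940 = 6.245
ΔCt(differentiated) = 24.405 − 19.550 = 4.855
ΔΔCt = 4.855 − 6.245 = -1.390
Fold change = 2^(−(-1.390)) = 2^1.390 = 2.6208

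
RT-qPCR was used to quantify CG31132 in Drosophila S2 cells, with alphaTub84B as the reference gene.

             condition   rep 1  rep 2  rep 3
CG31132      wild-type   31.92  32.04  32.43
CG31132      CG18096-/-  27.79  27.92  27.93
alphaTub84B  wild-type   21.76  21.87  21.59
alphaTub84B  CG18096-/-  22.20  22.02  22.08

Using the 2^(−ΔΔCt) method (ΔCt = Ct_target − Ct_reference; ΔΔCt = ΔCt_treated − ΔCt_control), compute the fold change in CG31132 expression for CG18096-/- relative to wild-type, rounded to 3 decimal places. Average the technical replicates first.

24.420

Mean Ct: CG31132 wild-type 32.130; CG31132 CG18096-/- 27.880; alphaTub84B wild-type 21.740; alphaTub84B CG18096-/- 22.100
ΔCt(wild-type) = 32.130 − 21.740 = 10.390
ΔCt(CG18096-/-) = 27.880 − 22.100 = 5.780
ΔΔCt = 5.780 − 10.390 = -4.610
Fold change = 2^(−(-4.610)) = 2^4.610 = 24.4201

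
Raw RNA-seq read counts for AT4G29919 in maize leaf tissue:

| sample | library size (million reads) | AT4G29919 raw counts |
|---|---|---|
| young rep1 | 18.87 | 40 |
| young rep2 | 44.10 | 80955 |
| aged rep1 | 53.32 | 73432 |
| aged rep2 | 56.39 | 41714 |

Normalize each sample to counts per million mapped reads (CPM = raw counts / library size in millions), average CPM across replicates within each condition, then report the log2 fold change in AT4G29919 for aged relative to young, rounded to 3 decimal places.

0.204

CPM(young rep1) = 40 / 18.87 = 2.1198
CPM(young rep2) = 80955 / 44.10 = 1835.7143
CPM(aged rep1) = 73432 / 53.32 = 1377.1943
CPM(aged rep2) = 41714 / 56.39 = 739.7411
mean CPM(young) = 918.9170; mean CPM(aged) = 1058.4677
Fold change = 1058.4677 / 918.9170 = 1.15186
log2(1.15186) = 0.2040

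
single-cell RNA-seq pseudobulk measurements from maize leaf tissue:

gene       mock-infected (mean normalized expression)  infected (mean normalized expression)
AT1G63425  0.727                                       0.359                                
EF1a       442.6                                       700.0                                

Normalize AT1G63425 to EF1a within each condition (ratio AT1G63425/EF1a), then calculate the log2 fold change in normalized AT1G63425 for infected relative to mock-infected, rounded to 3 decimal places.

-1.679

AT1G63425/EF1a (mock-infected) = 0.727 / 442.6 = 0.0016426
AT1G63425/EF1a (infected) = 0.359 / 700.0 = 0.00051286
Fold change = 0.00051286 / 0.0016426 = 0.3122
log2(0.3122) = -1.6793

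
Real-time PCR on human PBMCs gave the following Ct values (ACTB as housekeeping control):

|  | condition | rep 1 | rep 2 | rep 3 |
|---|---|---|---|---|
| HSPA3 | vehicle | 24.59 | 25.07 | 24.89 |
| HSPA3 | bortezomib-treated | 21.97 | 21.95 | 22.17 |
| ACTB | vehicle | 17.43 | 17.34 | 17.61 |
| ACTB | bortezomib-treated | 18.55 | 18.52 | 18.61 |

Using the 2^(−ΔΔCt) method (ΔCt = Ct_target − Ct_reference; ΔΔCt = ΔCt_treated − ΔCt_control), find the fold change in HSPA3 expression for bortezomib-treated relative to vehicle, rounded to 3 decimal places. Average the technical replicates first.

Mean Ct: HSPA3 vehicle 24.850; HSPA3 bortezomib-treated 22.030; ACTB vehicle 17.460; ACTB bortezomib-treated 18.560
ΔCt(vehicle) = 24.850 − 17.460 = 7.390
ΔCt(bortezomib-treated) = 22.030 − 18.560 = 3.470
ΔΔCt = 3.470 − 7.390 = -3.920
Fold change = 2^(−(-3.920)) = 2^3.920 = 15.1369

15.137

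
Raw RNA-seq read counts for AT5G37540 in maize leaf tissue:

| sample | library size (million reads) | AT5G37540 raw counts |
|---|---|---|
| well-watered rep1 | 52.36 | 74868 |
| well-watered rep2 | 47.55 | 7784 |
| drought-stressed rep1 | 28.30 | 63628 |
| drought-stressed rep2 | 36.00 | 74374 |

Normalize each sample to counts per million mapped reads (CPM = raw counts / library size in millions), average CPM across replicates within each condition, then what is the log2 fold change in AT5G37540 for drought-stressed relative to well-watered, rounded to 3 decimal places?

CPM(well-watered rep1) = 74868 / 52.36 = 1429.8701
CPM(well-watered rep2) = 7784 / 47.55 = 163.7014
CPM(drought-stressed rep1) = 63628 / 28.30 = 2248.3392
CPM(drought-stressed rep2) = 74374 / 36.00 = 2065.9444
mean CPM(well-watered) = 796.7857; mean CPM(drought-stressed) = 2157.1418
Fold change = 2157.1418 / 796.7857 = 2.70730
log2(2.70730) = 1.4369

1.437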